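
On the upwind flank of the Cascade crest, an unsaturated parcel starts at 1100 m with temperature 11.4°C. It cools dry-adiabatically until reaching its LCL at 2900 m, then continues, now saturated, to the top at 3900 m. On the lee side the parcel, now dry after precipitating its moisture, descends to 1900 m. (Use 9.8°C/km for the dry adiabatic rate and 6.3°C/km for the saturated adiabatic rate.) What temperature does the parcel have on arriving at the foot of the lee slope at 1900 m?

7.06°C

1100–2900 m, dry: Δz = 1.8 km ⇒ ΔT = -17.64°C; T = -6.24°C
2900–3900 m, saturated: Δz = 1 km ⇒ ΔT = -6.3°C; T = -12.54°C
3900–1900 m, dry descent: Δz = 2 km ⇒ ΔT = +19.6°C; T = 7.06°C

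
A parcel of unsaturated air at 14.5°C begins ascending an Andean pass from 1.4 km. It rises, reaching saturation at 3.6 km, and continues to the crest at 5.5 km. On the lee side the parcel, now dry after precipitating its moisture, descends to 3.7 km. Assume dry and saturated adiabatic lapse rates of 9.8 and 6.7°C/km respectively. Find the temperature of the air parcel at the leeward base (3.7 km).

Dry to 3600 m: -9.8 × 2.2 km = -21.56°C, so T = -7.06°C.
Saturated to 5500 m: -6.7 × 1.9 km = -12.73°C, so T = -19.79°C.
Dry descent to 3700 m: +9.8 × 1.8 km = +17.64°C, so T = -2.15°C.

-2.15°C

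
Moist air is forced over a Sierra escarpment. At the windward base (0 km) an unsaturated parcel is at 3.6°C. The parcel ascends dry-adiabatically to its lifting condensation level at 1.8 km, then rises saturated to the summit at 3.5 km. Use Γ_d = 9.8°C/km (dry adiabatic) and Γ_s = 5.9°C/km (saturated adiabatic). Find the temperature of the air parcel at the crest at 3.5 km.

-24.07°C

0 → 1800 m (dry, 9.8°C/km): ΔT = -9.8 × 1.8 = -17.64°C → T = -14.04°C
1800 → 3500 m (saturated, 5.9°C/km): ΔT = -5.9 × 1.7 = -10.03°C → T = -24.07°C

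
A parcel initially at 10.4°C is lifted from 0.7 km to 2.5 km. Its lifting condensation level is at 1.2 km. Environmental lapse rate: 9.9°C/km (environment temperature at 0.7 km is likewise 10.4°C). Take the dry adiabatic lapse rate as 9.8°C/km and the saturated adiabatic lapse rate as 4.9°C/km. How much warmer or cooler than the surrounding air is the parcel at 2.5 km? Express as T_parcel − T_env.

Parcel:
  700–1200 m, dry: Δz = 0.5 km ⇒ ΔT = -4.9°C; T = 5.5°C
  1200–2500 m, saturated: Δz = 1.3 km ⇒ ΔT = -6.37°C; T = -0.87°C
Environment:
  700–2500 m, environment: Δz = 1.8 km ⇒ ΔT = -17.82°C; T = -7.42°C
T_parcel − T_env = -0.87 − (-7.42) = +6.55°C

+6.55°C (parcel warmer than environment)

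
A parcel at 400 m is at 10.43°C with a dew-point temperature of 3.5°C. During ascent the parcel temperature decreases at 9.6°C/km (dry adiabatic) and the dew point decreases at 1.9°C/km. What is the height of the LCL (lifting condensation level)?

T and T_d converge at 9.6 − 1.9 = 7.7°C per km
Height above start = (10.43 − 3.5) / 7.7 = 0.9 km
LCL altitude = 400 m + 900 m = 1300 m

1300 m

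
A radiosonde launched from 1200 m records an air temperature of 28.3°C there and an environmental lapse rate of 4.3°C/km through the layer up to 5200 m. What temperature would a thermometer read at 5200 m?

11.1°C

From 1200 m to 5200 m (environmental): cools by 4.3 × 4 = 17.2°C, giving 11.1°C.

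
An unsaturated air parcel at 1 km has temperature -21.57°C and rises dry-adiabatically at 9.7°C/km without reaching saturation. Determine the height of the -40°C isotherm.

Height above start = (-21.57 − (-40)) / 9.7 = 1.9 km
Altitude = 1000 m + 1900 m = 2900 m

2.9 km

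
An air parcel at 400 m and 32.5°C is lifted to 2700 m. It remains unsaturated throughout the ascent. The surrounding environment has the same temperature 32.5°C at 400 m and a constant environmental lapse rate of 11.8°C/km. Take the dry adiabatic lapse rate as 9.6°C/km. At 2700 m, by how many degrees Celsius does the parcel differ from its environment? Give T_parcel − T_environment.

Parcel:
  From 400 m to 2700 m (dry): cools by 9.6 × 2.3 = 22.08°C, giving 10.42°C.
Environment:
  From 400 m to 2700 m (environment): cools by 11.8 × 2.3 = 27.14°C, giving 5.36°C.
T_parcel − T_env = 10.42 − 5.36 = +5.06°C

+5.06°C (parcel warmer than environment)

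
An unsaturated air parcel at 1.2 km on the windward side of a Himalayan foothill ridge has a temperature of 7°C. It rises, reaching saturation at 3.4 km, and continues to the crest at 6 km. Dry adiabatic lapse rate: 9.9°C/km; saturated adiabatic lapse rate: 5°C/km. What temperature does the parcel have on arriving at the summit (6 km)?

1200 → 3400 m (dry, 9.9°C/km): ΔT = -9.9 × 2.2 = -21.78°C → T = -14.78°C
3400 → 6000 m (saturated, 5°C/km): ΔT = -5 × 2.6 = -13°C → T = -27.78°C

-27.78°C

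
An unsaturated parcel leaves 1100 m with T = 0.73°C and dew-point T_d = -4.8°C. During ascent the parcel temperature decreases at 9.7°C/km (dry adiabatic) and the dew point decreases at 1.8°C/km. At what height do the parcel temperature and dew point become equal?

1800 m

T and T_d converge at 9.7 − 1.8 = 7.9°C per km
Height above start = (0.73 − (-4.8)) / 7.9 = 0.7 km
LCL altitude = 1100 m + 700 m = 1800 m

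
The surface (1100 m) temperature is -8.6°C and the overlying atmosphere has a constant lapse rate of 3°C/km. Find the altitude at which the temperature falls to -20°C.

Height above start = (-8.6 − (-20)) / 3 = 3.8 km
Altitude = 1100 m + 3800 m = 4900 m

4900 m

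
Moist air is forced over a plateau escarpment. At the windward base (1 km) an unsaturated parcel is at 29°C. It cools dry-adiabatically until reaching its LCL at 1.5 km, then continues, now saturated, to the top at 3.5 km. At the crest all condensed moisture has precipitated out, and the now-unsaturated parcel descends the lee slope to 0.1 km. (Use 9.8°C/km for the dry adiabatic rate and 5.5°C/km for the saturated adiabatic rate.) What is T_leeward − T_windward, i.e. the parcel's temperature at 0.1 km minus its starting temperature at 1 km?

1000–1500 m, dry: Δz = 0.5 km ⇒ ΔT = -4.9°C; T = 24.1°C
1500–3500 m, saturated: Δz = 2 km ⇒ ΔT = -11°C; T = 13.1°C
3500–100 m, dry descent: Δz = 3.4 km ⇒ ΔT = +33.32°C; T = 46.42°C
Net change vs windward start: 46.42 − 29 = +17.42°C

+17.42°C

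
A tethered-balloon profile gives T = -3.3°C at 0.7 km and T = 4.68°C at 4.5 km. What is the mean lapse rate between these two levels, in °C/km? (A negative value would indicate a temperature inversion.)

Γ = −ΔT/Δz = (-3.3 − 4.68) / (4500 − 700) m
  = -7.98°C / 3.8 km = -2.1°C/km

-2.1°C/km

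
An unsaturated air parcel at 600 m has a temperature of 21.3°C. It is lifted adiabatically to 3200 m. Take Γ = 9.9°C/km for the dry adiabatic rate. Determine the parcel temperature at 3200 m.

From 600 m to 3200 m (dry adiabatic): cools by 9.9 × 2.6 = 25.74°C, giving -4.44°C.

-4.44°C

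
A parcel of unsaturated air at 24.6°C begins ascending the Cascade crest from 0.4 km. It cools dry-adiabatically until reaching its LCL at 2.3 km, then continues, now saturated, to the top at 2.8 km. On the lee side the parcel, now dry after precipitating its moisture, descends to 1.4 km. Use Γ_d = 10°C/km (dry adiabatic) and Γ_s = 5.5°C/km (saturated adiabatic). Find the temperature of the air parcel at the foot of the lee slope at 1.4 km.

16.85°C

400 → 2300 m (dry, 10°C/km): ΔT = -10 × 1.9 = -19°C → T = 5.6°C
2300 → 2800 m (saturated, 5.5°C/km): ΔT = -5.5 × 0.5 = -2.75°C → T = 2.85°C
2800 → 1400 m (dry descent, 10°C/km): ΔT = +10 × 1.4 = +14°C → T = 16.85°C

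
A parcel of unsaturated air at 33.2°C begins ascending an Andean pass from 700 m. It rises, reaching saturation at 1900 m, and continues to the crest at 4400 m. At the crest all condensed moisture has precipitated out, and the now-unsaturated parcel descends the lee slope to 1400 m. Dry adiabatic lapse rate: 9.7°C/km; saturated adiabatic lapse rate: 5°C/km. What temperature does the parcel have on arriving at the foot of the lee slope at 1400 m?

From 700 m to 1900 m (dry): cools by 9.7 × 1.2 = 11.64°C, giving 21.56°C.
From 1900 m to 4400 m (saturated): cools by 5 × 2.5 = 12.5°C, giving 9.06°C.
From 4400 m to 1400 m (dry descent): warms by 9.7 × 3 = 29.1°C, giving 38.16°C.

38.16°C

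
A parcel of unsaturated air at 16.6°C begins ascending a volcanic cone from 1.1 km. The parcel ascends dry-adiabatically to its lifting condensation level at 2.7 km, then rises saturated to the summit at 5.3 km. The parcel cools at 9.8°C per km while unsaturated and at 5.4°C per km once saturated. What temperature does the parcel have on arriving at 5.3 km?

1100 → 2700 m (dry, 9.8°C/km): ΔT = -9.8 × 1.6 = -15.68°C → T = 0.92°C
2700 → 5300 m (saturated, 5.4°C/km): ΔT = -5.4 × 2.6 = -14.04°C → T = -13.12°C

-13.12°C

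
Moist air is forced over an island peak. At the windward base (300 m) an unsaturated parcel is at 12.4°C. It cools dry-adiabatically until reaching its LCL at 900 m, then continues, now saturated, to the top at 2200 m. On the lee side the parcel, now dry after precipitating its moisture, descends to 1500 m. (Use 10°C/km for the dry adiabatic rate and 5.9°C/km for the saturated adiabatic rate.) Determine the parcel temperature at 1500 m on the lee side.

Dry to 900 m: -10 × 0.6 km = -6°C, so T = 6.4°C.
Saturated to 2200 m: -5.9 × 1.3 km = -7.67°C, so T = -1.27°C.
Dry descent to 1500 m: +10 × 0.7 km = +7°C, so T = 5.73°C.

5.73°C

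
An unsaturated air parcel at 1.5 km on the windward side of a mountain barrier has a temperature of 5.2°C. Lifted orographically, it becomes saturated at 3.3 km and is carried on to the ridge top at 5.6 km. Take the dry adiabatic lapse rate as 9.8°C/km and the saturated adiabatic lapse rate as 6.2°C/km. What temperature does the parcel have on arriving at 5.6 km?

Dry to 3300 m: -9.8 × 1.8 km = -17.64°C, so T = -12.44°C.
Saturated to 5600 m: -6.2 × 2.3 km = -14.26°C, so T = -26.7°C.

-26.7°C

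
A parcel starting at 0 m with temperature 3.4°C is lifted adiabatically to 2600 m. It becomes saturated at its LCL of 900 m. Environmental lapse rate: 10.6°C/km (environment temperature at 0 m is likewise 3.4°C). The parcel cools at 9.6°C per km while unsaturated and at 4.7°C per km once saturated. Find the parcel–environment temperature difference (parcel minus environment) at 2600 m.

Parcel:
  0 → 900 m (dry, 9.6°C/km): ΔT = -9.6 × 0.9 = -8.64°C → T = -5.24°C
  900 → 2600 m (saturated, 4.7°C/km): ΔT = -4.7 × 1.7 = -7.99°C → T = -13.23°C
Environment:
  0 → 2600 m (environment, 10.6°C/km): ΔT = -10.6 × 2.6 = -27.56°C → T = -24.16°C
T_parcel − T_env = -13.23 − (-24.16) = +10.93°C

+10.93°C (parcel warmer than environment)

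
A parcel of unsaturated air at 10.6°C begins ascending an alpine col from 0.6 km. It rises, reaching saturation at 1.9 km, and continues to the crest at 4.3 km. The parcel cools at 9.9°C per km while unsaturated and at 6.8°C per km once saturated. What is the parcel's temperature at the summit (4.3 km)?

600 → 1900 m (dry, 9.9°C/km): ΔT = -9.9 × 1.3 = -12.87°C → T = -2.27°C
1900 → 4300 m (saturated, 6.8°C/km): ΔT = -6.8 × 2.4 = -16.32°C → T = -18.59°C

-18.59°C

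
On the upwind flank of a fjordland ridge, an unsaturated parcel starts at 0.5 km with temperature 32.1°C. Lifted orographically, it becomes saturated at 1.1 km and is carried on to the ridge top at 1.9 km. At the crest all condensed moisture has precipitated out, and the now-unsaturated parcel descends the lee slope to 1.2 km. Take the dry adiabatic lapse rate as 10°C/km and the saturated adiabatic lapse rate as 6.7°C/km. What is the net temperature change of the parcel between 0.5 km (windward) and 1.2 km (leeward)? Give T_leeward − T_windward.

500–1100 m, dry: Δz = 0.6 km ⇒ ΔT = -6°C; T = 26.1°C
1100–1900 m, saturated: Δz = 0.8 km ⇒ ΔT = -5.36°C; T = 20.74°C
1900–1200 m, dry descent: Δz = 0.7 km ⇒ ΔT = +7°C; T = 27.74°C
Net change vs windward start: 27.74 − 32.1 = -4.36°C

-4.36°C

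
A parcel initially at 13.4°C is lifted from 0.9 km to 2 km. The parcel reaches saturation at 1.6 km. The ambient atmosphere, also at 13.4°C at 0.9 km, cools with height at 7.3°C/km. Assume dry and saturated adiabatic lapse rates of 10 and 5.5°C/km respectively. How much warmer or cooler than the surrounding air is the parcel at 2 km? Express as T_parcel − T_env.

-1.17°C (parcel cooler than environment)

Parcel:
  900–1600 m, dry: Δz = 0.7 km ⇒ ΔT = -7°C; T = 6.4°C
  1600–2000 m, saturated: Δz = 0.4 km ⇒ ΔT = -2.2°C; T = 4.2°C
Environment:
  900–2000 m, environment: Δz = 1.1 km ⇒ ΔT = -8.03°C; T = 5.37°C
T_parcel − T_env = 4.2 − 5.37 = -1.17°C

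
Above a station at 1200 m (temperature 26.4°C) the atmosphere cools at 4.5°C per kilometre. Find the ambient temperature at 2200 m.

21.9°C

From 1200 m to 2200 m (environmental): cools by 4.5 × 1 = 4.5°C, giving 21.9°C.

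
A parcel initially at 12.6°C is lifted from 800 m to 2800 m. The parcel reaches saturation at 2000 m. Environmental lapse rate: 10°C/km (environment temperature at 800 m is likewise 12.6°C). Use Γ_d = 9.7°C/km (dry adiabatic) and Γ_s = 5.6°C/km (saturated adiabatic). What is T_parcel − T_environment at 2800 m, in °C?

Parcel:
  800 → 2000 m (dry, 9.7°C/km): ΔT = -9.7 × 1.2 = -11.64°C → T = 0.96°C
  2000 → 2800 m (saturated, 5.6°C/km): ΔT = -5.6 × 0.8 = -4.48°C → T = -3.52°C
Environment:
  800 → 2800 m (environment, 10°C/km): ΔT = -10 × 2 = -20°C → T = -7.4°C
T_parcel − T_env = -3.52 − (-7.4) = +3.88°C

+3.88°C (parcel warmer than environment)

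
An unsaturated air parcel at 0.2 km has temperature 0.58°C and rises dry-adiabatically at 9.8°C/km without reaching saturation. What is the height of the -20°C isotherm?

2.3 km

Height above start = (0.58 − (-20)) / 9.8 = 2.1 km
Altitude = 200 m + 2100 m = 2300 m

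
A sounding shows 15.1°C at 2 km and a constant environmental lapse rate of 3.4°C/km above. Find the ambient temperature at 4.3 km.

Environmental to 4300 m: -3.4 × 2.3 km = -7.82°C, so T = 7.28°C.

7.28°C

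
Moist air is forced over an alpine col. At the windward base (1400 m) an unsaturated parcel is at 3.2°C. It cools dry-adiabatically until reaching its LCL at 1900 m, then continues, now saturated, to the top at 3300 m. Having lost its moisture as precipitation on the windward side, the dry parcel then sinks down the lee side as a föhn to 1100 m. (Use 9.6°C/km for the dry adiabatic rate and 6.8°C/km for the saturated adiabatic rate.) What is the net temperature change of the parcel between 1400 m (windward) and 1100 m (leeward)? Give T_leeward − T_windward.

+6.8°C

Dry to 1900 m: -9.6 × 0.5 km = -4.8°C, so T = -1.6°C.
Saturated to 3300 m: -6.8 × 1.4 km = -9.52°C, so T = -11.12°C.
Dry descent to 1100 m: +9.6 × 2.2 km = +21.12°C, so T = 10°C.
Net change vs windward start: 10 − 3.2 = +6.8°C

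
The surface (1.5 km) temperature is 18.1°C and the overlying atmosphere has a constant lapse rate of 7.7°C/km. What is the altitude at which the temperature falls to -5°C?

Height above start = (18.1 − (-5)) / 7.7 = 3 km
Altitude = 1500 m + 3000 m = 4500 m

4.5 km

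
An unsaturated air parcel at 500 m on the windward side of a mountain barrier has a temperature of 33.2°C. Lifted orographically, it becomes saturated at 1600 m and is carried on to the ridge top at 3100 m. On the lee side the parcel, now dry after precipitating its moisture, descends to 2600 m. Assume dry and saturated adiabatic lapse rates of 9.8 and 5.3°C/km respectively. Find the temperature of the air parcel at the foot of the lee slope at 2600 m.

Dry to 1600 m: -9.8 × 1.1 km = -10.78°C, so T = 22.42°C.
Saturated to 3100 m: -5.3 × 1.5 km = -7.95°C, so T = 14.47°C.
Dry descent to 2600 m: +9.8 × 0.5 km = +4.9°C, so T = 19.37°C.

19.37°C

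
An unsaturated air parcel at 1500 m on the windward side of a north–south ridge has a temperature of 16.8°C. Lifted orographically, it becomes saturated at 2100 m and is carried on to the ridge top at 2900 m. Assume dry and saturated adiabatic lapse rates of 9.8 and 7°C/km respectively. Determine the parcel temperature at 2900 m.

1500–2100 m, dry: Δz = 0.6 km ⇒ ΔT = -5.88°C; T = 10.92°C
2100–2900 m, saturated: Δz = 0.8 km ⇒ ΔT = -5.6°C; T = 5.32°C

5.32°C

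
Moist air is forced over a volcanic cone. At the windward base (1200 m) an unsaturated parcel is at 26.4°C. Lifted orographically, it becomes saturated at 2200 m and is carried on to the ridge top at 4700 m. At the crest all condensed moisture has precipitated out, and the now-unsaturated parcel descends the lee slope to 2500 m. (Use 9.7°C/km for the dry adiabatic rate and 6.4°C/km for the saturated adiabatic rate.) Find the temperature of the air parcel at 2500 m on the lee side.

1200–2200 m, dry: Δz = 1 km ⇒ ΔT = -9.7°C; T = 16.7°C
2200–4700 m, saturated: Δz = 2.5 km ⇒ ΔT = -16°C; T = 0.7°C
4700–2500 m, dry descent: Δz = 2.2 km ⇒ ΔT = +21.34°C; T = 22.04°C

22.04°C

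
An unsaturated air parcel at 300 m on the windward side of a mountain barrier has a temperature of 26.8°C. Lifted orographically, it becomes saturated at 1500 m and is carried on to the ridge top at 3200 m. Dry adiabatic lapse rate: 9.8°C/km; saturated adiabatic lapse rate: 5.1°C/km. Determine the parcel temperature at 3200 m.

Dry to 1500 m: -9.8 × 1.2 km = -11.76°C, so T = 15.04°C.
Saturated to 3200 m: -5.1 × 1.7 km = -8.67°C, so T = 6.37°C.

6.37°C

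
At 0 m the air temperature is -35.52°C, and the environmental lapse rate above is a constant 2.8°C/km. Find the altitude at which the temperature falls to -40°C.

1600 m

Height above start = (-35.52 − (-40)) / 2.8 = 1.6 km
Altitude = 0 m + 1600 m = 1600 m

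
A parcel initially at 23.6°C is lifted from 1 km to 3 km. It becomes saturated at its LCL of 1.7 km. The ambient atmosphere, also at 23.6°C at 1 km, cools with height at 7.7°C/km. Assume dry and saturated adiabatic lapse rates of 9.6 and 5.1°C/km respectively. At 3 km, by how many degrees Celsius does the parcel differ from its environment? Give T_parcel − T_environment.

+2.05°C (parcel warmer than environment)

Parcel:
  1000–1700 m, dry: Δz = 0.7 km ⇒ ΔT = -6.72°C; T = 16.88°C
  1700–3000 m, saturated: Δz = 1.3 km ⇒ ΔT = -6.63°C; T = 10.25°C
Environment:
  1000–3000 m, environment: Δz = 2 km ⇒ ΔT = -15.4°C; T = 8.2°C
T_parcel − T_env = 10.25 − 8.2 = +2.05°C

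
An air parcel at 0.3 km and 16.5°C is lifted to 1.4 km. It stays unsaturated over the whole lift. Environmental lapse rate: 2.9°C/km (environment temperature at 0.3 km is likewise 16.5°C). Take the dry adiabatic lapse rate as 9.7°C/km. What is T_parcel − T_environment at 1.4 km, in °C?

-7.48°C (parcel cooler than environment)

Parcel:
  300–1400 m, dry: Δz = 1.1 km ⇒ ΔT = -10.67°C; T = 5.83°C
Environment:
  300–1400 m, environment: Δz = 1.1 km ⇒ ΔT = -3.19°C; T = 13.31°C
T_parcel − T_env = 5.83 − 13.31 = -7.48°C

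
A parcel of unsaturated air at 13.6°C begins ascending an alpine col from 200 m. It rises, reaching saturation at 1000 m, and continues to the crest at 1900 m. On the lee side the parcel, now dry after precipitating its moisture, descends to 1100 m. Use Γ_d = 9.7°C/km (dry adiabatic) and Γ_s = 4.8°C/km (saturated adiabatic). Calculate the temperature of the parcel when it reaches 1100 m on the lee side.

200–1000 m, dry: Δz = 0.8 km ⇒ ΔT = -7.76°C; T = 5.84°C
1000–1900 m, saturated: Δz = 0.9 km ⇒ ΔT = -4.32°C; T = 1.52°C
1900–1100 m, dry descent: Δz = 0.8 km ⇒ ΔT = +7.76°C; T = 9.28°C

9.28°C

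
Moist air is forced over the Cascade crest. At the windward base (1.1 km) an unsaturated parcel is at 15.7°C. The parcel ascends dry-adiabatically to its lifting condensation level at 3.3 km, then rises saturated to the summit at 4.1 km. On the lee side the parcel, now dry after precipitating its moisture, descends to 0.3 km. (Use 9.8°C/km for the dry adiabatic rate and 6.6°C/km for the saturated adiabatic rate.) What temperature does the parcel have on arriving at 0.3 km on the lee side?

26.1°C

1100 → 3300 m (dry, 9.8°C/km): ΔT = -9.8 × 2.2 = -21.56°C → T = -5.86°C
3300 → 4100 m (saturated, 6.6°C/km): ΔT = -6.6 × 0.8 = -5.28°C → T = -11.14°C
4100 → 300 m (dry descent, 9.8°C/km): ΔT = +9.8 × 3.8 = +37.24°C → T = 26.1°C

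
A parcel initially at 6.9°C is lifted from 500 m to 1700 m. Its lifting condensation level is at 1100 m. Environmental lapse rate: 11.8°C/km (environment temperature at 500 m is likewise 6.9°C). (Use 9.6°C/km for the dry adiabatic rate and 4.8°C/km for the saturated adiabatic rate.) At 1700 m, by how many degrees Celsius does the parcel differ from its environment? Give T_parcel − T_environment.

Parcel:
  Dry to 1100 m: -9.6 × 0.6 km = -5.76°C, so T = 1.14°C.
  Saturated to 1700 m: -4.8 × 0.6 km = -2.88°C, so T = -1.74°C.
Environment:
  Environment to 1700 m: -11.8 × 1.2 km = -14.16°C, so T = -7.26°C.
T_parcel − T_env = -1.74 − (-7.26) = +5.52°C

+5.52°C (parcel warmer than environment)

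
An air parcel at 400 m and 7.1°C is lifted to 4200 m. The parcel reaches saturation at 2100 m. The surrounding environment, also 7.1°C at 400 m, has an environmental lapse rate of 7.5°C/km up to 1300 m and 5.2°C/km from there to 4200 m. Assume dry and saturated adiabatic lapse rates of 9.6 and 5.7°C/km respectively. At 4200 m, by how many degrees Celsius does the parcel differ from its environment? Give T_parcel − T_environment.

Parcel:
  400–2100 m, dry: Δz = 1.7 km ⇒ ΔT = -16.32°C; T = -9.22°C
  2100–4200 m, saturated: Δz = 2.1 km ⇒ ΔT = -11.97°C; T = -21.19°C
Environment:
  400–1300 m, environment, lower layer: Δz = 0.9 km ⇒ ΔT = -6.75°C; T = 0.35°C
  1300–4200 m, environment, upper layer: Δz = 2.9 km ⇒ ΔT = -15.08°C; T = -14.73°C
T_parcel − T_env = -21.19 − (-14.73) = -6.46°C

-6.46°C (parcel cooler than environment)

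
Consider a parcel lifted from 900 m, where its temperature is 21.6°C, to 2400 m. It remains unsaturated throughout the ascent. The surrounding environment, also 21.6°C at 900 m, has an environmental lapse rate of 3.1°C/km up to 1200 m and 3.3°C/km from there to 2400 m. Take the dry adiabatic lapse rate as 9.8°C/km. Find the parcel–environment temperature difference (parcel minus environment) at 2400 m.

-9.81°C (parcel cooler than environment)

Parcel:
  Dry to 2400 m: -9.8 × 1.5 km = -14.7°C, so T = 6.9°C.
Environment:
  Environment, lower layer to 1200 m: -3.1 × 0.3 km = -0.93°C, so T = 20.67°C.
  Environment, upper layer to 2400 m: -3.3 × 1.2 km = -3.96°C, so T = 16.71°C.
T_parcel − T_env = 6.9 − 16.71 = -9.81°C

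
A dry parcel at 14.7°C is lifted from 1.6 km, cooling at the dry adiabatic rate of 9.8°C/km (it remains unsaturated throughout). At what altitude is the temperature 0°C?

3.1 km

Height above start = (14.7 − 0) / 9.8 = 1.5 km
Altitude = 1600 m + 1500 m = 3100 m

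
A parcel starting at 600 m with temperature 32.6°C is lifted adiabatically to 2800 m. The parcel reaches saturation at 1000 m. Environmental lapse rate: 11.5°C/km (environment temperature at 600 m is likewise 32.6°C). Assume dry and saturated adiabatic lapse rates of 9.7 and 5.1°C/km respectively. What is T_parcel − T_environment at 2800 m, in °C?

+12.24°C (parcel warmer than environment)

Parcel:
  From 600 m to 1000 m (dry): cools by 9.7 × 0.4 = 3.88°C, giving 28.72°C.
  From 1000 m to 2800 m (saturated): cools by 5.1 × 1.8 = 9.18°C, giving 19.54°C.
Environment:
  From 600 m to 2800 m (environment): cools by 11.5 × 2.2 = 25.3°C, giving 7.3°C.
T_parcel − T_env = 19.54 − 7.3 = +12.24°C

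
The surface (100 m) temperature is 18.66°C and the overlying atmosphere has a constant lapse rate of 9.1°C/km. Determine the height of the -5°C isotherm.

Height above start = (18.66 − (-5)) / 9.1 = 2.6 km
Altitude = 100 m + 2600 m = 2700 m

2700 m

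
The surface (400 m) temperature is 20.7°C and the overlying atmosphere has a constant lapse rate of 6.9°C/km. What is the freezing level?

Height above start = (20.7 − 0) / 6.9 = 3 km
Altitude = 400 m + 3000 m = 3400 m

3400 m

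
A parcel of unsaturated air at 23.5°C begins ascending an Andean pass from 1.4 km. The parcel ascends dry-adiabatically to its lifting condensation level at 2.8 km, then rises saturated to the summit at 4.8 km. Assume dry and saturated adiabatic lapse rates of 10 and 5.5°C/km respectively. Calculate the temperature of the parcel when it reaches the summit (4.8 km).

-1.5°C

1400–2800 m, dry: Δz = 1.4 km ⇒ ΔT = -14°C; T = 9.5°C
2800–4800 m, saturated: Δz = 2 km ⇒ ΔT = -11°C; T = -1.5°C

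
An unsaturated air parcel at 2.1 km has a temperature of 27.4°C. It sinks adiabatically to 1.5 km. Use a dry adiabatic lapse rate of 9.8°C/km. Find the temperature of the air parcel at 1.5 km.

2100 → 1500 m (dry adiabatic, 9.8°C/km): ΔT = +9.8 × 0.6 = +5.88°C → T = 33.28°C

33.28°C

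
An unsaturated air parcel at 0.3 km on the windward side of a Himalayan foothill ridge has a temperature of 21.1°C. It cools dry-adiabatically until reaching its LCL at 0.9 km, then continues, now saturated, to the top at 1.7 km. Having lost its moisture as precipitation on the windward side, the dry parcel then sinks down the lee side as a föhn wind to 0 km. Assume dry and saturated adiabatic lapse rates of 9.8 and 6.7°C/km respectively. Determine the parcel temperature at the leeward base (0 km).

300 → 900 m (dry, 9.8°C/km): ΔT = -9.8 × 0.6 = -5.88°C → T = 15.22°C
900 → 1700 m (saturated, 6.7°C/km): ΔT = -6.7 × 0.8 = -5.36°C → T = 9.86°C
1700 → 0 m (dry descent, 9.8°C/km): ΔT = +9.8 × 1.7 = +16.66°C → T = 26.52°C

26.52°C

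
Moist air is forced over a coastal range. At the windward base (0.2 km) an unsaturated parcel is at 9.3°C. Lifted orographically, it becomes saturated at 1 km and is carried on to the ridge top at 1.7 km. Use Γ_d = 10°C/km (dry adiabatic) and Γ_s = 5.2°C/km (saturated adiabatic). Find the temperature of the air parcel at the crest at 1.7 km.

200 → 1000 m (dry, 10°C/km): ΔT = -10 × 0.8 = -8°C → T = 1.3°C
1000 → 1700 m (saturated, 5.2°C/km): ΔT = -5.2 × 0.7 = -3.64°C → T = -2.34°C

-2.34°C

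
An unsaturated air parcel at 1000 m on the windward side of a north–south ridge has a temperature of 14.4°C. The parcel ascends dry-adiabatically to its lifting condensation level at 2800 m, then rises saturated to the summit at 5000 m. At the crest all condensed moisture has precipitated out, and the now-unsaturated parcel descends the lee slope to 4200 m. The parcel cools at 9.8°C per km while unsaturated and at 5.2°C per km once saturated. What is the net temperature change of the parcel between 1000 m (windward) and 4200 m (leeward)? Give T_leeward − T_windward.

-21.24°C

Dry to 2800 m: -9.8 × 1.8 km = -17.64°C, so T = -3.24°C.
Saturated to 5000 m: -5.2 × 2.2 km = -11.44°C, so T = -14.68°C.
Dry descent to 4200 m: +9.8 × 0.8 km = +7.84°C, so T = -6.84°C.
Net change vs windward start: -6.84 − 14.4 = -21.24°C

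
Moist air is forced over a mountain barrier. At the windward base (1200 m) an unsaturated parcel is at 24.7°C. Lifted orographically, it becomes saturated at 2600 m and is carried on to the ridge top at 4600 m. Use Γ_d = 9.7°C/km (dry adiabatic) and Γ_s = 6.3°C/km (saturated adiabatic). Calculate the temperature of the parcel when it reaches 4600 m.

-1.48°C

1200–2600 m, dry: Δz = 1.4 km ⇒ ΔT = -13.58°C; T = 11.12°C
2600–4600 m, saturated: Δz = 2 km ⇒ ΔT = -12.6°C; T = -1.48°C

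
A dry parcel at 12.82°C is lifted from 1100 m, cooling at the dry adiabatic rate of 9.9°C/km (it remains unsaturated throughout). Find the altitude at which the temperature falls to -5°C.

2900 m

Height above start = (12.82 − (-5)) / 9.9 = 1.8 km
Altitude = 1100 m + 1800 m = 2900 m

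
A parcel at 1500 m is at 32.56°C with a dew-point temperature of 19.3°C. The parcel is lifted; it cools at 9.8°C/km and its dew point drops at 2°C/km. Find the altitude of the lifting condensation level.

T and T_d converge at 9.8 − 2 = 7.8°C per km
Height above start = (32.56 − 19.3) / 7.8 = 1.7 km
LCL altitude = 1500 m + 1700 m = 3200 m

3200 m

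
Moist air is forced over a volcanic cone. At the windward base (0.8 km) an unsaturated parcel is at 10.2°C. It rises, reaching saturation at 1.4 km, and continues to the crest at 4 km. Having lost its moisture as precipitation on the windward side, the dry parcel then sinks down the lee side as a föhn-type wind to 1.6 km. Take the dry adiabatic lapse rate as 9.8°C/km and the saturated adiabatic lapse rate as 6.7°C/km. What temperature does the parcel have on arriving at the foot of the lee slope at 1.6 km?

10.42°C

800 → 1400 m (dry, 9.8°C/km): ΔT = -9.8 × 0.6 = -5.88°C → T = 4.32°C
1400 → 4000 m (saturated, 6.7°C/km): ΔT = -6.7 × 2.6 = -17.42°C → T = -13.1°C
4000 → 1600 m (dry descent, 9.8°C/km): ΔT = +9.8 × 2.4 = +23.52°C → T = 10.42°C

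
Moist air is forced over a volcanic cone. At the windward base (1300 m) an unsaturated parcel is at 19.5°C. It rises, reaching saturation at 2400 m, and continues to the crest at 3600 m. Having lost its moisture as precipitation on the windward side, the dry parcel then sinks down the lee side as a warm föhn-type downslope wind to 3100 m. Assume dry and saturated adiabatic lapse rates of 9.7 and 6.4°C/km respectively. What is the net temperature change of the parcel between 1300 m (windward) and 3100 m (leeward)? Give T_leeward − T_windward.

-13.5°C

Dry to 2400 m: -9.7 × 1.1 km = -10.67°C, so T = 8.83°C.
Saturated to 3600 m: -6.4 × 1.2 km = -7.68°C, so T = 1.15°C.
Dry descent to 3100 m: +9.7 × 0.5 km = +4.85°C, so T = 6°C.
Net change vs windward start: 6 − 19.5 = -13.5°C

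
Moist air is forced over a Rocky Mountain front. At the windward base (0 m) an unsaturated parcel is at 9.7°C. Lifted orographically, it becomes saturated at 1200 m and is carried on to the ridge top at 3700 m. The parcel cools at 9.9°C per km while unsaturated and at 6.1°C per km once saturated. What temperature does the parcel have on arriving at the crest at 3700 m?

From 0 m to 1200 m (dry): cools by 9.9 × 1.2 = 11.88°C, giving -2.18°C.
From 1200 m to 3700 m (saturated): cools by 6.1 × 2.5 = 15.25°C, giving -17.43°C.

-17.43°C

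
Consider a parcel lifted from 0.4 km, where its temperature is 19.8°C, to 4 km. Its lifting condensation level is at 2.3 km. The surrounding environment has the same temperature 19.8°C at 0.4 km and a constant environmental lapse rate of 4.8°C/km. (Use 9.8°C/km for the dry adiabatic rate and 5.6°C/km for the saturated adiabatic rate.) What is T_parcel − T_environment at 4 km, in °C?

-10.86°C (parcel cooler than environment)

Parcel:
  400–2300 m, dry: Δz = 1.9 km ⇒ ΔT = -18.62°C; T = 1.18°C
  2300–4000 m, saturated: Δz = 1.7 km ⇒ ΔT = -9.52°C; T = -8.34°C
Environment:
  400–4000 m, environment: Δz = 3.6 km ⇒ ΔT = -17.28°C; T = 2.52°C
T_parcel − T_env = -8.34 − 2.52 = -10.86°C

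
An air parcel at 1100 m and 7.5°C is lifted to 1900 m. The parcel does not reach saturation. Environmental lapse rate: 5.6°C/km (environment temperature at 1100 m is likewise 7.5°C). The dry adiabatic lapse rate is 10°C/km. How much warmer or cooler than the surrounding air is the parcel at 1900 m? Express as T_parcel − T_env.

Parcel:
  From 1100 m to 1900 m (dry): cools by 10 × 0.8 = 8°C, giving -0.5°C.
Environment:
  From 1100 m to 1900 m (environment): cools by 5.6 × 0.8 = 4.48°C, giving 3.02°C.
T_parcel − T_env = -0.5 − 3.02 = -3.52°C

-3.52°C (parcel cooler than environment)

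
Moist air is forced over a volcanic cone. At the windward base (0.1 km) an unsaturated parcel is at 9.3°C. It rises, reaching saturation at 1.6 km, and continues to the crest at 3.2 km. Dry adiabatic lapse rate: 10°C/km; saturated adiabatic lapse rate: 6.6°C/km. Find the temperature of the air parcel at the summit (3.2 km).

-16.26°C

From 100 m to 1600 m (dry): cools by 10 × 1.5 = 15°C, giving -5.7°C.
From 1600 m to 3200 m (saturated): cools by 6.6 × 1.6 = 10.56°C, giving -16.26°C.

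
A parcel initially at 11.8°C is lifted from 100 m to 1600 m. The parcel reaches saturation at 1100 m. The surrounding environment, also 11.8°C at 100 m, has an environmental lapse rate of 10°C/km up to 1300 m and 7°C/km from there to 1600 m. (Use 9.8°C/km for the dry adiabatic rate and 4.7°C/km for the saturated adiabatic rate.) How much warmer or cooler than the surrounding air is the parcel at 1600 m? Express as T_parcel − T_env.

Parcel:
  From 100 m to 1100 m (dry): cools by 9.8 × 1 = 9.8°C, giving 2°C.
  From 1100 m to 1600 m (saturated): cools by 4.7 × 0.5 = 2.35°C, giving -0.35°C.
Environment:
  From 100 m to 1300 m (environment, lower layer): cools by 10 × 1.2 = 12°C, giving -0.2°C.
  From 1300 m to 1600 m (environment, upper layer): cools by 7 × 0.3 = 2.1°C, giving -2.3°C.
T_parcel − T_env = -0.35 − (-2.3) = +1.95°C

+1.95°C (parcel warmer than environment)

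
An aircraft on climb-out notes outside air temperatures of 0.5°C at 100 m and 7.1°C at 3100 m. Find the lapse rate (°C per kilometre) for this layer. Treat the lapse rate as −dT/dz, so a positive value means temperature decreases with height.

-2.2°C/km

Γ = −ΔT/Δz = (0.5 − 7.1) / (3100 − 100) m
  = -6.6°C / 3 km = -2.2°C/km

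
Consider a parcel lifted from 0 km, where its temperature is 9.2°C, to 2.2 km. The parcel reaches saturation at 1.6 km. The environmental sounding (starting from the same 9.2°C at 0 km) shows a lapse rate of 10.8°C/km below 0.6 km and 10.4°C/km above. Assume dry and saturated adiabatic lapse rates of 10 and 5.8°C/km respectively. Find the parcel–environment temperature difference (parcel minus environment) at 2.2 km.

Parcel:
  Dry to 1600 m: -10 × 1.6 km = -16°C, so T = -6.8°C.
  Saturated to 2200 m: -5.8 × 0.6 km = -3.48°C, so T = -10.28°C.
Environment:
  Environment, lower layer to 600 m: -10.8 × 0.6 km = -6.48°C, so T = 2.72°C.
  Environment, upper layer to 2200 m: -10.4 × 1.6 km = -16.64°C, so T = -13.92°C.
T_parcel − T_env = -10.28 − (-13.92) = +3.64°C

+3.64°C (parcel warmer than environment)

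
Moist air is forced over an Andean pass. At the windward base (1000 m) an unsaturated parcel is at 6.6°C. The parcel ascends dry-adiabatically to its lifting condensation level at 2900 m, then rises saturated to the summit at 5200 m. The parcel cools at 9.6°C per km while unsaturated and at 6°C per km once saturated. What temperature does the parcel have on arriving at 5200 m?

From 1000 m to 2900 m (dry): cools by 9.6 × 1.9 = 18.24°C, giving -11.64°C.
From 2900 m to 5200 m (saturated): cools by 6 × 2.3 = 13.8°C, giving -25.44°C.

-25.44°C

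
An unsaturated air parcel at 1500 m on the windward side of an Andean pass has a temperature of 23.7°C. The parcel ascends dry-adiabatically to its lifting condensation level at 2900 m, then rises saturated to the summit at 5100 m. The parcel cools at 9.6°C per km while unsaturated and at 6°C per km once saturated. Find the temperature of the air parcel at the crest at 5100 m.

Dry to 2900 m: -9.6 × 1.4 km = -13.44°C, so T = 10.26°C.
Saturated to 5100 m: -6 × 2.2 km = -13.2°C, so T = -2.94°C.

-2.94°C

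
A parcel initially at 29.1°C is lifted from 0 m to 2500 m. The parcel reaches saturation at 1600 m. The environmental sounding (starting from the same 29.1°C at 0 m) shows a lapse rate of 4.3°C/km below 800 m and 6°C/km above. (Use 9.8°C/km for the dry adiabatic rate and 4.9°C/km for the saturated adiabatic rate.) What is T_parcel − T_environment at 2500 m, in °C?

Parcel:
  From 0 m to 1600 m (dry): cools by 9.8 × 1.6 = 15.68°C, giving 13.42°C.
  From 1600 m to 2500 m (saturated): cools by 4.9 × 0.9 = 4.41°C, giving 9.01°C.
Environment:
  From 0 m to 800 m (environment, lower layer): cools by 4.3 × 0.8 = 3.44°C, giving 25.66°C.
  From 800 m to 2500 m (environment, upper layer): cools by 6 × 1.7 = 10.2°C, giving 15.46°C.
T_parcel − T_env = 9.01 − 15.46 = -6.45°C

-6.45°C (parcel cooler than environment)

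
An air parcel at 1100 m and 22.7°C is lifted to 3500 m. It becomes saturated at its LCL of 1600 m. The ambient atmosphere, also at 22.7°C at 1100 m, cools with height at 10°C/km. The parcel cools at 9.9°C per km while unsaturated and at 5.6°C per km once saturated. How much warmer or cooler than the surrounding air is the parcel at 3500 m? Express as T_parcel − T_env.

+8.41°C (parcel warmer than environment)

Parcel:
  1100 → 1600 m (dry, 9.9°C/km): ΔT = -9.9 × 0.5 = -4.95°C → T = 17.75°C
  1600 → 3500 m (saturated, 5.6°C/km): ΔT = -5.6 × 1.9 = -10.64°C → T = 7.11°C
Environment:
  1100 → 3500 m (environment, 10°C/km): ΔT = -10 × 2.4 = -24°C → T = -1.3°C
T_parcel − T_env = 7.11 − (-1.3) = +8.41°C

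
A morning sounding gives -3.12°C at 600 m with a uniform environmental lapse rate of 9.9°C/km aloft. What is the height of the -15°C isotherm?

Height above start = (-3.12 − (-15)) / 9.9 = 1.2 km
Altitude = 600 m + 1200 m = 1800 m

1800 m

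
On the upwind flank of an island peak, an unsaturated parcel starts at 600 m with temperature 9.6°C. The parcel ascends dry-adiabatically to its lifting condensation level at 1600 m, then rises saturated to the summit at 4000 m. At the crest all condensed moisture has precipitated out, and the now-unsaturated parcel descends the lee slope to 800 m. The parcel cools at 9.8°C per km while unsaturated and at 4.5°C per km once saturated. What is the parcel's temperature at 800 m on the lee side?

Dry to 1600 m: -9.8 × 1 km = -9.8°C, so T = -0.2°C.
Saturated to 4000 m: -4.5 × 2.4 km = -10.8°C, so T = -11°C.
Dry descent to 800 m: +9.8 × 3.2 km = +31.36°C, so T = 20.36°C.

20.36°C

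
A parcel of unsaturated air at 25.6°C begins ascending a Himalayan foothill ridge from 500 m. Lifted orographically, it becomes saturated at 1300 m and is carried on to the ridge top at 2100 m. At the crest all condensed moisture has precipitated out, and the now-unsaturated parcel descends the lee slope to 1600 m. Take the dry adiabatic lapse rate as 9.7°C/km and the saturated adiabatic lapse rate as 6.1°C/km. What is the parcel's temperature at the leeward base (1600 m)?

17.81°C

From 500 m to 1300 m (dry): cools by 9.7 × 0.8 = 7.76°C, giving 17.84°C.
From 1300 m to 2100 m (saturated): cools by 6.1 × 0.8 = 4.88°C, giving 12.96°C.
From 2100 m to 1600 m (dry descent): warms by 9.7 × 0.5 = 4.85°C, giving 17.81°C.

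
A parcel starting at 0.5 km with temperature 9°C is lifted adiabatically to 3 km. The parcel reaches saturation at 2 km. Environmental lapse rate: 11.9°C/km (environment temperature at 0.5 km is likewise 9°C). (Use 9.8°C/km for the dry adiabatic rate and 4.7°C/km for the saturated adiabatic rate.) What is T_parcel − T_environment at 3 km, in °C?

+10.35°C (parcel warmer than environment)

Parcel:
  500 → 2000 m (dry, 9.8°C/km): ΔT = -9.8 × 1.5 = -14.7°C → T = -5.7°C
  2000 → 3000 m (saturated, 4.7°C/km): ΔT = -4.7 × 1 = -4.7°C → T = -10.4°C
Environment:
  500 → 3000 m (environment, 11.9°C/km): ΔT = -11.9 × 2.5 = -29.75°C → T = -20.75°C
T_parcel − T_env = -10.4 − (-20.75) = +10.35°C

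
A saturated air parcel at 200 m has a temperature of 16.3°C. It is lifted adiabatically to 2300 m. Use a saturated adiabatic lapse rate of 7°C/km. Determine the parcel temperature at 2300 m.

200 → 2300 m (saturated adiabatic, 7°C/km): ΔT = -7 × 2.1 = -14.7°C → T = 1.6°C

1.6°C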